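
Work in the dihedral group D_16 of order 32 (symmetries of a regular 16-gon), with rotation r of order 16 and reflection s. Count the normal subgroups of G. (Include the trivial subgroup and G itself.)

8

G has 36 subgroups. Checking conjugation-invariance by order — order 1: 1/1 normal; order 2: 1/17 normal; order 4: 1/9 normal; order 8: 1/5 normal; order 16: 3/3 normal; order 32: 1/1 normal.
Total normal subgroups: 8.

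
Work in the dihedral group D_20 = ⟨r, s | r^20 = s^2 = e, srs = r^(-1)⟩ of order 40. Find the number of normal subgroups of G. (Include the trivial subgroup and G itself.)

9

G has 48 subgroups. Checking conjugation-invariance by order — order 1: 1/1 normal; order 2: 1/21 normal; order 4: 1/11 normal; order 5: 1/1 normal; order 8: 0/5 normal; order 10: 1/5 normal; order 20: 3/3 normal; order 40: 1/1 normal.
Total normal subgroups: 9.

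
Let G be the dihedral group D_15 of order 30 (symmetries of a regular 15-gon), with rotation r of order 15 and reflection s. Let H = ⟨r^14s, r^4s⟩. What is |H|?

|⟨r^14s⟩| = 2 and |⟨r^4s⟩| = 2, so |H| is a multiple of lcm(2, 2) = 2 and divides |G| = 30.
Closing under the operation: H = {e, r^5, r^10, r^4s, r^9s, r^14s}, so |H| = 6.

6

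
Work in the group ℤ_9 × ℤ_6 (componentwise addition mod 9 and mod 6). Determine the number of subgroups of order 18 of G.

4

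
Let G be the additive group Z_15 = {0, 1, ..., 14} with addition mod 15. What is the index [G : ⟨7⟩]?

1

|⟨7⟩| = 15 and |G| = 15.
By Lagrange, [G : H] = |G|/|H| = 15/15 = 1.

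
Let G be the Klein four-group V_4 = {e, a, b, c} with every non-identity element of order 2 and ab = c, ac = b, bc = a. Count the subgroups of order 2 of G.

|G| = 4 and 2 | 4, so subgroups of order 2 are possible by Lagrange.
The subgroups of order 2 are: {e, a}; {e, b}; {e, c}.
So G has 3 subgroups of order 2.

3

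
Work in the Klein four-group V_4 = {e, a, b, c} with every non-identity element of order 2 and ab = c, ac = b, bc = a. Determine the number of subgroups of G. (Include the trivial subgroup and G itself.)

|G| = 4, so by Lagrange every subgroup order divides 4. Divisors: 1, 2, 4.
Subgroups by order — order 1: 1; order 2: 3; order 4: 1.
Total: 1 + 3 + 1 = 5.

5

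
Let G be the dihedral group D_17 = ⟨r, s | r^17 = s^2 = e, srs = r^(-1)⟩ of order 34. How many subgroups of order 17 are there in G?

1

|G| = 34 and 17 | 34, so subgroups of order 17 are possible by Lagrange.
The subgroups of order 17 are: {e, r, r^2, r^3, r^4, r^5, r^6, r^7, r^8, r^9, r^10, r^11, r^12, r^13, r^14, r^15, r^16}.
So G has 1 subgroup of order 17.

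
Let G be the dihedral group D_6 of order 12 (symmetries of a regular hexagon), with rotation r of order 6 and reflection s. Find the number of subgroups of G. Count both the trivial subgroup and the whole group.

|G| = 12, so by Lagrange every subgroup order divides 12. Divisors: 1, 2, 3, 4, 6, 12.
Subgroups by order — order 1: 1; order 2: 7; order 3: 1; order 4: 3; order 6: 3; order 12: 1.
Total: 1 + 7 + 1 + 3 + 3 + 1 = 16.

16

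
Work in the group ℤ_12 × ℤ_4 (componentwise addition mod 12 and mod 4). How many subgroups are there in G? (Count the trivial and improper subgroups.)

30

|G| = 48, so by Lagrange every subgroup order divides 48. Divisors: 1, 2, 3, 4, 6, 8, 12, 16, 24, 48.
Subgroups by order — order 1: 1; order 2: 3; order 3: 1; order 4: 7; order 6: 3; order 8: 3; order 12: 7; order 16: 1; order 24: 3; order 48: 1.
Total: 1 + 3 + 1 + 7 + 3 + 3 + 7 + 1 + 3 + 1 = 30.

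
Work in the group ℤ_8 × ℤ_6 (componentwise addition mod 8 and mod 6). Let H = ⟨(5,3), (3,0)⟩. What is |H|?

16

|⟨(5,3)⟩| = 8 and |⟨(3,0)⟩| = 8, so |H| is a multiple of lcm(8, 8) = 8 and divides |G| = 48.
Closing under the operation: H = {(0,0), (0,3), (1,0), (1,3), (2,0), (2,3), (3,0), (3,3), (4,0), (4,3), (5,0), (5,3), (6,0), (6,3), (7,0), (7,3)}, so |H| = 16.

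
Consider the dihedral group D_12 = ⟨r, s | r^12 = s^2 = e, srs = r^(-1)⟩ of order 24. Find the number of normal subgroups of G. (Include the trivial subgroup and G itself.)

G has 34 subgroups. Checking conjugation-invariance by order — order 1: 1/1 normal; order 2: 1/13 normal; order 3: 1/1 normal; order 4: 1/7 normal; order 6: 1/5 normal; order 8: 0/3 normal; order 12: 3/3 normal; order 24: 1/1 normal.
Total normal subgroups: 9.

9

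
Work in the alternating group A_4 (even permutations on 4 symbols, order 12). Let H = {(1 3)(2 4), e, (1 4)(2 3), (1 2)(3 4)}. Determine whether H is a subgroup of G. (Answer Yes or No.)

Yes

|H| = 4 divides |G| = 12, consistent with Lagrange.
H contains the identity, every element's inverse is in H, and H is closed under ∘: it is a subgroup.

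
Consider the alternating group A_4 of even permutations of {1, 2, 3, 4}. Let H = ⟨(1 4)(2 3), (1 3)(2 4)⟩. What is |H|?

4

|⟨(1 4)(2 3)⟩| = 2 and |⟨(1 3)(2 4)⟩| = 2, so |H| is a multiple of lcm(2, 2) = 2 and divides |G| = 12.
Closing under the operation: H = {e, (1 2)(3 4), (1 3)(2 4), (1 4)(2 3)}, so |H| = 4.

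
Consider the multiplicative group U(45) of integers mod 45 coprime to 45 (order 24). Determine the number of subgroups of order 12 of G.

3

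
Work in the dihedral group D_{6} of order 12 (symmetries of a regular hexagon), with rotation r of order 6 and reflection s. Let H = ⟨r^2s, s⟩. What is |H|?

6

|⟨r^2s⟩| = 2 and |⟨s⟩| = 2, so |H| is a multiple of lcm(2, 2) = 2 and divides |G| = 12.
Closing under the operation: H = {e, r^2, r^4, s, r^2s, r^4s}, so |H| = 6.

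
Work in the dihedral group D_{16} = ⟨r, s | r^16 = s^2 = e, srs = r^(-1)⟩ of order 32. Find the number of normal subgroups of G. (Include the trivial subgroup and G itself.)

G has 36 subgroups. Checking conjugation-invariance by order — order 1: 1/1 normal; order 2: 1/17 normal; order 4: 1/9 normal; order 8: 1/5 normal; order 16: 3/3 normal; order 32: 1/1 normal.
Total normal subgroups: 8.

8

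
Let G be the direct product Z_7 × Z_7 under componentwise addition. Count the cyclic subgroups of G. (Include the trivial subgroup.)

9

A cyclic subgroup of order d is generated by each of its φ(d) elements of order d, so the cyclic subgroups of order d number (#elements of order d)/φ(d).
Cyclic subgroups by order — order 1: 1; order 7: 8.
Total: 9.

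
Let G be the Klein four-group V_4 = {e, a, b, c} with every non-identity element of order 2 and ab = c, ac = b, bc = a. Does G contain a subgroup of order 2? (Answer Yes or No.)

Yes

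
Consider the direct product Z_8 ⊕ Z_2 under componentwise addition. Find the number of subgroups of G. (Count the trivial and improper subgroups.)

|G| = 16, so by Lagrange every subgroup order divides 16. Divisors: 1, 2, 4, 8, 16.
Subgroups by order — order 1: 1; order 2: 3; order 4: 3; order 8: 3; order 16: 1.
Total: 1 + 3 + 3 + 3 + 1 = 11.

11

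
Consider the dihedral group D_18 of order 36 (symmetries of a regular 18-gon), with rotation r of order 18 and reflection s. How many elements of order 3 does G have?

2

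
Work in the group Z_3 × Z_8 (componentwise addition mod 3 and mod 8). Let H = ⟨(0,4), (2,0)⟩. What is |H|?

6

|⟨(0,4)⟩| = 2 and |⟨(2,0)⟩| = 3, so |H| is a multiple of lcm(2, 3) = 6 and divides |G| = 24.
Closing under the operation: H = {(0,0), (0,4), (1,0), (1,4), (2,0), (2,4)}, so |H| = 6.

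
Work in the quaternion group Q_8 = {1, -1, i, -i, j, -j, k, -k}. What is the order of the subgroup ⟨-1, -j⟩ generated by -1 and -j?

4

|⟨-1⟩| = 2 and |⟨-j⟩| = 4, so |H| is a multiple of lcm(2, 4) = 4 and divides |G| = 8.
Closing under the operation: H = {1, -1, j, -j}, so |H| = 4.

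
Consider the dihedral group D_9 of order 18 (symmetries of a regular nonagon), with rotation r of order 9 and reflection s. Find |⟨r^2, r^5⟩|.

|⟨r^2⟩| = 9 and |⟨r^5⟩| = 9, so |H| is a multiple of lcm(9, 9) = 9 and divides |G| = 18.
Closing under the operation: H = {e, r, r^2, r^3, r^4, r^5, r^6, r^7, r^8}, so |H| = 9.

9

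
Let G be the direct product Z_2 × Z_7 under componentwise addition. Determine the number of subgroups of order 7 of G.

1

|G| = 14 and 7 | 14, so subgroups of order 7 are possible by Lagrange.
The subgroups of order 7 are: {(0,0), (0,1), (0,2), (0,3), (0,4), (0,5), (0,6)}.
So G has 1 subgroup of order 7.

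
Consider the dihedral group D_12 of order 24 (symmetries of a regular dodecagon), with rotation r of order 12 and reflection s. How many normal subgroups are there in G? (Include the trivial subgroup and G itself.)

9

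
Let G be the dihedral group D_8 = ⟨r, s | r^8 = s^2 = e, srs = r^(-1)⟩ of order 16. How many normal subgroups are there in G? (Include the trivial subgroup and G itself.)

7

G has 19 subgroups. Checking conjugation-invariance by order — order 1: 1/1 normal; order 2: 1/9 normal; order 4: 1/5 normal; order 8: 3/3 normal; order 16: 1/1 normal.
Total normal subgroups: 7.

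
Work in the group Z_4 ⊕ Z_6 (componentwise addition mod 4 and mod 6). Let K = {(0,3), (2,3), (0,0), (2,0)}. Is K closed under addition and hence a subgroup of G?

Yes

|K| = 4 divides |G| = 24, consistent with Lagrange.
K contains the identity, every element's inverse is in K, and K is closed under +: it is a subgroup.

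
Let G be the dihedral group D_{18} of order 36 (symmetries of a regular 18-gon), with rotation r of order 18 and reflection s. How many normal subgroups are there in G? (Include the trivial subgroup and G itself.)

G has 45 subgroups. Checking conjugation-invariance by order — order 1: 1/1 normal; order 2: 1/19 normal; order 3: 1/1 normal; order 4: 0/9 normal; order 6: 1/7 normal; order 9: 1/1 normal; order 12: 0/3 normal; order 18: 3/3 normal; order 36: 1/1 normal.
Total normal subgroups: 9.

9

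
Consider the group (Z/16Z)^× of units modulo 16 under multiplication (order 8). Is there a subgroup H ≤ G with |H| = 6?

No

6 does not divide |G| = 8, so by Lagrange no subgroup of order 6 exists.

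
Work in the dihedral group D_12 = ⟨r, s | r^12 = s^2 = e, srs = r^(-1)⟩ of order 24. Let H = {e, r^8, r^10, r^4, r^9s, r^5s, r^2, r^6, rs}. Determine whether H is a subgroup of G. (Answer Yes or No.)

No

|H| = 9 does not divide |G| = 24, so by Lagrange H is not a subgroup.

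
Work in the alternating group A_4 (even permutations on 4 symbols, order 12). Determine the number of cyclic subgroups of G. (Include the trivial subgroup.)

A cyclic subgroup of order d is generated by each of its φ(d) elements of order d, so the cyclic subgroups of order d number (#elements of order d)/φ(d).
Cyclic subgroups by order — order 1: 1; order 2: 3; order 3: 4.
Total: 8.

8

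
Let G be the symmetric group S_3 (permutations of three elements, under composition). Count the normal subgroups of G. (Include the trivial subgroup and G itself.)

3

G has 6 subgroups. Checking conjugation-invariance by order — order 1: 1/1 normal; order 2: 0/3 normal; order 3: 1/1 normal; order 6: 1/1 normal.
Total normal subgroups: 3.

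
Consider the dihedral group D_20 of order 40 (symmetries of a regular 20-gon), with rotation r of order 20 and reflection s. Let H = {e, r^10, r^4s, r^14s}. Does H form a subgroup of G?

|H| = 4 divides |G| = 40, consistent with Lagrange.
H contains the identity, every element's inverse is in H, and H is closed under ·: it is a subgroup.

Yes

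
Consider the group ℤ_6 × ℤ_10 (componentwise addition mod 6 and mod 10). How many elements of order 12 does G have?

0

An element (a,b) has order lcm(ord(a), ord(b)); count pairs with lcm equal to 12.
Enumerating gives 0 such elements.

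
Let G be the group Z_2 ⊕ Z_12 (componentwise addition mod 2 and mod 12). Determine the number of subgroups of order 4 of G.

3

|G| = 24 and 4 | 24, so subgroups of order 4 are possible by Lagrange.
The subgroups of order 4 are: {(0,0), (0,3), (0,6), (0,9)}; {(0,0), (0,6), (1,0), (1,6)}; {(0,0), (0,6), (1,3), (1,9)}.
So G has 3 subgroups of order 4.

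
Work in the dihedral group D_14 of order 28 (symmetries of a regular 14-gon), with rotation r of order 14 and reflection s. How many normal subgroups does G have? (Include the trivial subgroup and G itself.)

7

G has 28 subgroups. Checking conjugation-invariance by order — order 1: 1/1 normal; order 2: 1/15 normal; order 4: 0/7 normal; order 7: 1/1 normal; order 14: 3/3 normal; order 28: 1/1 normal.
Total normal subgroups: 7.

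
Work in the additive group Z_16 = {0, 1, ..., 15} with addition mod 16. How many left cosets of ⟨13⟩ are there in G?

|⟨13⟩| = 16 and |G| = 16.
By Lagrange, [G : H] = |G|/|H| = 16/16 = 1.

1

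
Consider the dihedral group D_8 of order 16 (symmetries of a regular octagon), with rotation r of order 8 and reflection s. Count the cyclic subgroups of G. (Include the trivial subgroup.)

Each element a generates a cyclic subgroup ⟨a⟩; distinct elements may generate the same one (a cyclic group of order d has φ(d) generators).
Cyclic subgroups by order — order 1: 1; order 2: 9; order 4: 1; order 8: 1.
Total: 12.

12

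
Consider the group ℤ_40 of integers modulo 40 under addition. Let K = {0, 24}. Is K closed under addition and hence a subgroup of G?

24 ∈ K but its inverse 16 ∉ K, so K is not a subgroup.

No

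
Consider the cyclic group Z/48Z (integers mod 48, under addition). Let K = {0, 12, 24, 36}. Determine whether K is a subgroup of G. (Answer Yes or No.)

|K| = 4 divides |G| = 48, consistent with Lagrange.
K contains the identity, every element's inverse is in K, and K is closed under +: it is a subgroup.
In fact K = ⟨12⟩.

Yes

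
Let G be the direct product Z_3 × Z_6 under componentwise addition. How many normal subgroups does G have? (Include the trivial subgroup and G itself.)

12

G is abelian, so every subgroup is normal.
G has 12 subgroups in total, hence 12 normal subgroups.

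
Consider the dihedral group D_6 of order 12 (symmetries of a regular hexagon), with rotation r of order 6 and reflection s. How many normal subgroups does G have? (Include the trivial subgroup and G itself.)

7

G has 16 subgroups. Checking conjugation-invariance by order — order 1: 1/1 normal; order 2: 1/7 normal; order 3: 1/1 normal; order 4: 0/3 normal; order 6: 3/3 normal; order 12: 1/1 normal.
Total normal subgroups: 7.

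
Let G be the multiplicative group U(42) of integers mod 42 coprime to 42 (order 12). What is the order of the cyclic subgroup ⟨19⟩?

Compute successive powers of 19 mod 42: 19, 25, 13, 37, 31, 1; 19^6 ≡ 1 (mod 42).
So |⟨19⟩| = 6.

6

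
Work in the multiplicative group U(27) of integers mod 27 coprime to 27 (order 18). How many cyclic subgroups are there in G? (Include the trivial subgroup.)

Group the elements of G by the cyclic subgroup they generate; each cyclic subgroup of order d accounts for φ(d) elements.
Cyclic subgroups by order — order 1: 1; order 2: 1; order 3: 1; order 6: 1; order 9: 1; order 18: 1.
Total: 6.

6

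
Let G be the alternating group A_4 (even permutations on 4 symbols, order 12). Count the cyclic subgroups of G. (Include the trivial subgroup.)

8

Group the elements of G by the cyclic subgroup they generate; each cyclic subgroup of order d accounts for φ(d) elements.
Cyclic subgroups by order — order 1: 1; order 2: 3; order 3: 4.
Total: 8.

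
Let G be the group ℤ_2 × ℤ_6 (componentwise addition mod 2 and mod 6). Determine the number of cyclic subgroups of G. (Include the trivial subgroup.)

Each element a generates a cyclic subgroup ⟨a⟩; distinct elements may generate the same one (a cyclic group of order d has φ(d) generators).
Cyclic subgroups by order — order 1: 1; order 2: 3; order 3: 1; order 6: 3.
Total: 8.

8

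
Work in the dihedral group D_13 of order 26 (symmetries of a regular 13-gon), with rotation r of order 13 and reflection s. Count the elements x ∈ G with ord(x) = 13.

12

Enumerating element orders in G gives 12 elements of order 13.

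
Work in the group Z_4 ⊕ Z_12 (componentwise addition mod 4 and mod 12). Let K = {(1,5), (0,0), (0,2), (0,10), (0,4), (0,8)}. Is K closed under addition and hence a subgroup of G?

No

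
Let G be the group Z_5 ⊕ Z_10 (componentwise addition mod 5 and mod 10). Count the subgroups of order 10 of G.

6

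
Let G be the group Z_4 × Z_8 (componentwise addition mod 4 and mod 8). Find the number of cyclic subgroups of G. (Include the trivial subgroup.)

A cyclic subgroup of order d is generated by each of its φ(d) elements of order d, so the cyclic subgroups of order d number (#elements of order d)/φ(d).
Cyclic subgroups by order — order 1: 1; order 2: 3; order 4: 6; order 8: 4.
Total: 14.

14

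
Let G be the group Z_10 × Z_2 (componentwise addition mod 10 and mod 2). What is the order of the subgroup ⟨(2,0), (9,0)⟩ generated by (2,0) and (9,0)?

|⟨(2,0)⟩| = 5 and |⟨(9,0)⟩| = 10, so |H| is a multiple of lcm(5, 10) = 10 and divides |G| = 20.
Closing under the operation: H = {(0,0), (1,0), (2,0), (3,0), (4,0), (5,0), (6,0), (7,0), (8,0), (9,0)}, so |H| = 10.

10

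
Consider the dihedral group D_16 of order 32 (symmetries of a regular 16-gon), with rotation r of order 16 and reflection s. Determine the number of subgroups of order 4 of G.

9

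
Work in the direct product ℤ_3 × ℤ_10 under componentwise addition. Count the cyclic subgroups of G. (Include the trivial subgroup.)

A cyclic subgroup of order d is generated by each of its φ(d) elements of order d, so the cyclic subgroups of order d number (#elements of order d)/φ(d).
Cyclic subgroups by order — order 1: 1; order 2: 1; order 3: 1; order 5: 1; order 6: 1; order 10: 1; order 15: 1; order 30: 1.
Total: 8.

8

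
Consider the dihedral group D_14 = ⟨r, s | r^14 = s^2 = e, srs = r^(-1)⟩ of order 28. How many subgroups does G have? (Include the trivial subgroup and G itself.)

28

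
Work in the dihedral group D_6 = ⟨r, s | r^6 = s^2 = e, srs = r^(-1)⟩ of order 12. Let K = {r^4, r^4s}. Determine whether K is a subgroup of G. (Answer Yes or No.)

No

The identity e ∉ K, so K is not a subgroup.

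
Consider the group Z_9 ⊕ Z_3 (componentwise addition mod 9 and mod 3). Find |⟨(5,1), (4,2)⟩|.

9

|⟨(5,1)⟩| = 9 and |⟨(4,2)⟩| = 9, so |H| is a multiple of lcm(9, 9) = 9 and divides |G| = 27.
Closing under the operation: H = {(0,0), (1,2), (2,1), (3,0), (4,2), (5,1), (6,0), (7,2), (8,1)}, so |H| = 9.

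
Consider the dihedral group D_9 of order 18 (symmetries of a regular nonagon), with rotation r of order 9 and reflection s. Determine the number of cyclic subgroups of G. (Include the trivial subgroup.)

A cyclic subgroup of order d is generated by each of its φ(d) elements of order d, so the cyclic subgroups of order d number (#elements of order d)/φ(d).
Cyclic subgroups by order — order 1: 1; order 2: 9; order 3: 1; order 9: 1.
Total: 12.

12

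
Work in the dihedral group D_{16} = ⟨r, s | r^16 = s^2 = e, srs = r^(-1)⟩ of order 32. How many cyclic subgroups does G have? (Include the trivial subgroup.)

Each element a generates a cyclic subgroup ⟨a⟩; distinct elements may generate the same one (a cyclic group of order d has φ(d) generators).
Cyclic subgroups by order — order 1: 1; order 2: 17; order 4: 1; order 8: 1; order 16: 1.
Total: 21.

21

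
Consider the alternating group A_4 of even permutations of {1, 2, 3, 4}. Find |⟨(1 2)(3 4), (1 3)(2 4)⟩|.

4

|⟨(1 2)(3 4)⟩| = 2 and |⟨(1 3)(2 4)⟩| = 2, so |H| is a multiple of lcm(2, 2) = 2 and divides |G| = 12.
Closing under the operation: H = {e, (1 2)(3 4), (1 3)(2 4), (1 4)(2 3)}, so |H| = 4.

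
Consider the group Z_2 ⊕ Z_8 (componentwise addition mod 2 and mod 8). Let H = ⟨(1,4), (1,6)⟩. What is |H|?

8

|⟨(1,4)⟩| = 2 and |⟨(1,6)⟩| = 4, so |H| is a multiple of lcm(2, 4) = 4 and divides |G| = 16.
Closing under the operation: H = {(0,0), (0,2), (0,4), (0,6), (1,0), (1,2), (1,4), (1,6)}, so |H| = 8.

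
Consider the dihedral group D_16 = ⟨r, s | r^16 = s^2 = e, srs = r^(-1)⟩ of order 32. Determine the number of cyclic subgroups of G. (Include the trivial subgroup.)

21

A cyclic subgroup of order d is generated by each of its φ(d) elements of order d, so the cyclic subgroups of order d number (#elements of order d)/φ(d).
Cyclic subgroups by order — order 1: 1; order 2: 17; order 4: 1; order 8: 1; order 16: 1.
Total: 21.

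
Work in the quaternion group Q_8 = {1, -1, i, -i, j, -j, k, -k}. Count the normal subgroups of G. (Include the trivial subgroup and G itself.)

6

G has 6 subgroups. Checking conjugation-invariance by order — order 1: 1/1 normal; order 2: 1/1 normal; order 4: 3/3 normal; order 8: 1/1 normal.
Total normal subgroups: 6.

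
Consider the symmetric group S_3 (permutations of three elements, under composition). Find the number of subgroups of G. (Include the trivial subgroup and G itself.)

|G| = 6, so by Lagrange every subgroup order divides 6. Divisors: 1, 2, 3, 6.
Subgroups by order — order 1: 1; order 2: 3; order 3: 1; order 6: 1.
Total: 1 + 3 + 1 + 1 = 6.

6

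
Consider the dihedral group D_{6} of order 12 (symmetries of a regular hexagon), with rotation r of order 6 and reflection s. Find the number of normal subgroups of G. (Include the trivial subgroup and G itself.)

7

G has 16 subgroups. Checking conjugation-invariance by order — order 1: 1/1 normal; order 2: 1/7 normal; order 3: 1/1 normal; order 4: 0/3 normal; order 6: 3/3 normal; order 12: 1/1 normal.
Total normal subgroups: 7.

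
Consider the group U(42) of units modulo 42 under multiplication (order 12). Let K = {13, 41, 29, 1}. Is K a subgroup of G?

|K| = 4 divides |G| = 12, consistent with Lagrange.
K contains the identity, every element's inverse is in K, and K is closed under ·: it is a subgroup.

Yes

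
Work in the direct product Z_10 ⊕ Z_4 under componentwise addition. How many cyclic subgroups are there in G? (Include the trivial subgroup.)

A cyclic subgroup of order d is generated by each of its φ(d) elements of order d, so the cyclic subgroups of order d number (#elements of order d)/φ(d).
Cyclic subgroups by order — order 1: 1; order 2: 3; order 4: 2; order 5: 1; order 10: 3; order 20: 2.
Total: 12.

12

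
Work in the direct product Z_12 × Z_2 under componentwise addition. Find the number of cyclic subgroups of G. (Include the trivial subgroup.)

Group the elements of G by the cyclic subgroup they generate; each cyclic subgroup of order d accounts for φ(d) elements.
Cyclic subgroups by order — order 1: 1; order 2: 3; order 3: 1; order 4: 2; order 6: 3; order 12: 2.
Total: 12.

12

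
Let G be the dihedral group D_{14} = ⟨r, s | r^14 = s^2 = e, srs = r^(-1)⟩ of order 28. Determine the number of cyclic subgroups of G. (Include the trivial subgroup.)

Group the elements of G by the cyclic subgroup they generate; each cyclic subgroup of order d accounts for φ(d) elements.
Cyclic subgroups by order — order 1: 1; order 2: 15; order 7: 1; order 14: 1.
Total: 18.

18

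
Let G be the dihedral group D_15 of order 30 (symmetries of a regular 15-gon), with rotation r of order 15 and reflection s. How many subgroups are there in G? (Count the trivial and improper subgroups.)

28

|G| = 30, so by Lagrange every subgroup order divides 30. Divisors: 1, 2, 3, 5, 6, 10, 15, 30.
Subgroups by order — order 1: 1; order 2: 15; order 3: 1; order 5: 1; order 6: 5; order 10: 3; order 15: 1; order 30: 1.
Total: 1 + 15 + 1 + 1 + 5 + 3 + 1 + 1 = 28.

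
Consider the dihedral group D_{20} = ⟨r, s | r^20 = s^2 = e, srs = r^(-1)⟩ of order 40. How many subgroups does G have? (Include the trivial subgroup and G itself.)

|G| = 40, so by Lagrange every subgroup order divides 40. Divisors: 1, 2, 4, 5, 8, 10, 20, 40.
Subgroups by order — order 1: 1; order 2: 21; order 4: 11; order 5: 1; order 8: 5; order 10: 5; order 20: 3; order 40: 1.
Total: 1 + 21 + 11 + 1 + 5 + 5 + 3 + 1 = 48.

48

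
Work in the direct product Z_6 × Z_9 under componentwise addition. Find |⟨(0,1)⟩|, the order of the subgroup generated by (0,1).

9

The order of (0,1) in Z_6 × Z_9 is lcm(ord(0) in Z_6, ord(1) in Z_9).
ord(0) = 1 and ord(1) = 9, so |⟨(0,1)⟩| = lcm(1, 9) = 9.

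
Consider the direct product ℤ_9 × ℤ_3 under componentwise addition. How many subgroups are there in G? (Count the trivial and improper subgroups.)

10

|G| = 27, so by Lagrange every subgroup order divides 27. Divisors: 1, 3, 9, 27.
Subgroups by order — order 1: 1; order 3: 4; order 9: 4; order 27: 1.
Total: 1 + 4 + 4 + 1 = 10.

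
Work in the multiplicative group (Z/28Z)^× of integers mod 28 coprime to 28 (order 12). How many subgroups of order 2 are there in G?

|G| = 12 and 2 | 12, so subgroups of order 2 are possible by Lagrange.
The subgroups of order 2 are: {1, 13}; {1, 15}; {1, 27}.
So G has 3 subgroups of order 2.

3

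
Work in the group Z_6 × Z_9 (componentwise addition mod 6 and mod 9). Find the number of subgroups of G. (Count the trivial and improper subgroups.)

20

|G| = 54, so by Lagrange every subgroup order divides 54. Divisors: 1, 2, 3, 6, 9, 18, 27, 54.
Subgroups by order — order 1: 1; order 2: 1; order 3: 4; order 6: 4; order 9: 4; order 18: 4; order 27: 1; order 54: 1.
Total: 1 + 1 + 4 + 4 + 4 + 4 + 1 + 1 = 20.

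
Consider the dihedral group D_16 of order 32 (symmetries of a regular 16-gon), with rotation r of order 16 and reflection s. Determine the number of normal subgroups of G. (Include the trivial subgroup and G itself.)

G has 36 subgroups. Checking conjugation-invariance by order — order 1: 1/1 normal; order 2: 1/17 normal; order 4: 1/9 normal; order 8: 1/5 normal; order 16: 3/3 normal; order 32: 1/1 normal.
Total normal subgroups: 8.

8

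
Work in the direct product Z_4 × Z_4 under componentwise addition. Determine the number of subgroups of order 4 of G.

7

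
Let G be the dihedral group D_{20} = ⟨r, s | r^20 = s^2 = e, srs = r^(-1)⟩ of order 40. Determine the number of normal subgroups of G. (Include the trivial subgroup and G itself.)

9

G has 48 subgroups. Checking conjugation-invariance by order — order 1: 1/1 normal; order 2: 1/21 normal; order 4: 1/11 normal; order 5: 1/1 normal; order 8: 0/5 normal; order 10: 1/5 normal; order 20: 3/3 normal; order 40: 1/1 normal.
Total normal subgroups: 9.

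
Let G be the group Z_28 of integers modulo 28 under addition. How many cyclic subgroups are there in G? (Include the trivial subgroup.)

6

Group the elements of G by the cyclic subgroup they generate; each cyclic subgroup of order d accounts for φ(d) elements.
Cyclic subgroups by order — order 1: 1; order 2: 1; order 4: 1; order 7: 1; order 14: 1; order 28: 1.
Total: 6.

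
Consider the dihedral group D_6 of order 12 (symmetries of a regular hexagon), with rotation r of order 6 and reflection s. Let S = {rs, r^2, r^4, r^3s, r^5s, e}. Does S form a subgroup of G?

Yes

|S| = 6 divides |G| = 12, consistent with Lagrange.
S contains the identity, every element's inverse is in S, and S is closed under ·: it is a subgroup.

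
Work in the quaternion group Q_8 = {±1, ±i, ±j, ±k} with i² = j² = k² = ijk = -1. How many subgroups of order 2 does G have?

1

|G| = 8 and 2 | 8, so subgroups of order 2 are possible by Lagrange.
The subgroups of order 2 are: {1, -1}.
So G has 1 subgroup of order 2.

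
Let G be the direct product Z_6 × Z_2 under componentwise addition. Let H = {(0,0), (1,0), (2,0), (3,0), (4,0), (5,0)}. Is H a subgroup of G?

Yes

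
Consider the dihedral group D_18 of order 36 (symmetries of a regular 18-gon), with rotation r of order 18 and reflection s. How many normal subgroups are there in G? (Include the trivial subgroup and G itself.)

G has 45 subgroups. Checking conjugation-invariance by order — order 1: 1/1 normal; order 2: 1/19 normal; order 3: 1/1 normal; order 4: 0/9 normal; order 6: 1/7 normal; order 9: 1/1 normal; order 12: 0/3 normal; order 18: 3/3 normal; order 36: 1/1 normal.
Total normal subgroups: 9.

9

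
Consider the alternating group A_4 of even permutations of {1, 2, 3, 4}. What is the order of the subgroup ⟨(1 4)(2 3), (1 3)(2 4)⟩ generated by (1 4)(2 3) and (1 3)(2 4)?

4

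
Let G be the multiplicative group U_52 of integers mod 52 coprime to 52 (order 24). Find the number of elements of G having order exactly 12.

The elements of order 12 are: 7, 11, 15, 19, 33, 37, 41, 45.
That's 8.

8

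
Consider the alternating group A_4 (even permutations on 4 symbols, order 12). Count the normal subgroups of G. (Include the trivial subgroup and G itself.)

3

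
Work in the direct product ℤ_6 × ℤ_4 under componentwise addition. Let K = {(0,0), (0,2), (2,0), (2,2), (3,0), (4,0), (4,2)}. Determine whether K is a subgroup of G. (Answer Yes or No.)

No

|K| = 7 does not divide |G| = 24, so by Lagrange K is not a subgroup.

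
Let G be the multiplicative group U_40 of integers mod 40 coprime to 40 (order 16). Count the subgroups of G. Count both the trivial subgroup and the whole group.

|G| = 16, so by Lagrange every subgroup order divides 16. Divisors: 1, 2, 4, 8, 16.
Subgroups by order — order 1: 1; order 2: 7; order 4: 11; order 8: 7; order 16: 1.
Total: 1 + 7 + 11 + 7 + 1 = 27.

27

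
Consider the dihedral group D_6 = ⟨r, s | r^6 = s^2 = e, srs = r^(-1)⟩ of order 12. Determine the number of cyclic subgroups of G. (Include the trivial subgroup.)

10

Group the elements of G by the cyclic subgroup they generate; each cyclic subgroup of order d accounts for φ(d) elements.
Cyclic subgroups by order — order 1: 1; order 2: 7; order 3: 1; order 6: 1.
Total: 10.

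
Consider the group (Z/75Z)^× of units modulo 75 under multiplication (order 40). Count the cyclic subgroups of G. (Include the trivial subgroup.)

12

Group the elements of G by the cyclic subgroup they generate; each cyclic subgroup of order d accounts for φ(d) elements.
Cyclic subgroups by order — order 1: 1; order 2: 3; order 4: 2; order 5: 1; order 10: 3; order 20: 2.
Total: 12.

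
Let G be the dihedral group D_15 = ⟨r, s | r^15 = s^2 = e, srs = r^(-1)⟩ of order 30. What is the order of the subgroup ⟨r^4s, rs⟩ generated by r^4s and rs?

|⟨r^4s⟩| = 2 and |⟨rs⟩| = 2, so |H| is a multiple of lcm(2, 2) = 2 and divides |G| = 30.
Closing under the operation: H = {e, r^3, r^6, r^9, r^12, rs, r^4s, r^7s, r^10s, r^13s}, so |H| = 10.

10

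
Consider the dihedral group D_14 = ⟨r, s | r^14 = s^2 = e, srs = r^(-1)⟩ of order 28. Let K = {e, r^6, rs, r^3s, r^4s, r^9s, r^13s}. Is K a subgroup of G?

No

r^6 ∈ K but its inverse r^8 ∉ K, so K is not a subgroup.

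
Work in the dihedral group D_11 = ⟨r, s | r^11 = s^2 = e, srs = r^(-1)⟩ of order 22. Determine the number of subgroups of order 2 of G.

|G| = 22 and 2 | 22, so subgroups of order 2 are possible by Lagrange.
The subgroups of order 2 are: {e, r^10s}; {e, r^2s}; {e, r^3s}; {e, r^4s}; … (11 in all).
So G has 11 subgroups of order 2.

11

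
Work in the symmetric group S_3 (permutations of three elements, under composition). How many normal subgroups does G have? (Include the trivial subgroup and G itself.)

3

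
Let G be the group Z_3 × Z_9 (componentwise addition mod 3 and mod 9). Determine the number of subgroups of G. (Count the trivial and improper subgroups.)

|G| = 27, so by Lagrange every subgroup order divides 27. Divisors: 1, 3, 9, 27.
Subgroups by order — order 1: 1; order 3: 4; order 9: 4; order 27: 1.
Total: 1 + 4 + 4 + 1 = 10.

10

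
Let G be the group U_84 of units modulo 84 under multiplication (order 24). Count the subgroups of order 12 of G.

7

|G| = 24 and 12 | 24, so subgroups of order 12 are possible by Lagrange.
The subgroups of order 12 are: {1, 11, 13, 23, 25, 37, 47, 59, 61, 71, 73, 83}; {1, 5, 11, 17, 19, 23, 25, 31, 37, 41, 55, 71}; {1, 11, 23, 25, 29, 37, 43, 53, 65, 67, 71, 79}; {1, 5, 13, 17, 25, 29, 37, 41, 53, 61, 65, 73}; … (7 in all).
So G has 7 subgroups of order 12.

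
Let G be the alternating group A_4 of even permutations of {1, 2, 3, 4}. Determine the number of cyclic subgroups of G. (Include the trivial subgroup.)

8

Each element a generates a cyclic subgroup ⟨a⟩; distinct elements may generate the same one (a cyclic group of order d has φ(d) generators).
Cyclic subgroups by order — order 1: 1; order 2: 3; order 3: 4.
Total: 8.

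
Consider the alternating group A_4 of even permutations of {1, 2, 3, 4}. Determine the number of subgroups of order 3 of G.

4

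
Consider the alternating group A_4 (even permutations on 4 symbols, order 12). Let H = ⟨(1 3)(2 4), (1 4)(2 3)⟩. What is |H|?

4

|⟨(1 3)(2 4)⟩| = 2 and |⟨(1 4)(2 3)⟩| = 2, so |H| is a multiple of lcm(2, 2) = 2 and divides |G| = 12.
Closing under the operation: H = {e, (1 2)(3 4), (1 3)(2 4), (1 4)(2 3)}, so |H| = 4.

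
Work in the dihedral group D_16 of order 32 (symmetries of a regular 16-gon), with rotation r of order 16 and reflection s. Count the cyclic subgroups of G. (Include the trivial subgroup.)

A cyclic subgroup of order d is generated by each of its φ(d) elements of order d, so the cyclic subgroups of order d number (#elements of order d)/φ(d).
Cyclic subgroups by order — order 1: 1; order 2: 17; order 4: 1; order 8: 1; order 16: 1.
Total: 21.

21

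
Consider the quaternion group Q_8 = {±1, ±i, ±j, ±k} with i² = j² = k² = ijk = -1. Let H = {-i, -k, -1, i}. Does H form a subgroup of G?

No

The identity 1 ∉ H, so H is not a subgroup.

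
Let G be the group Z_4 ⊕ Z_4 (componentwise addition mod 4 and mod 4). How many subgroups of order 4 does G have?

|G| = 16 and 4 | 16, so subgroups of order 4 are possible by Lagrange.
The subgroups of order 4 are: {(0,0), (0,1), (0,2), (0,3)}; {(0,0), (0,2), (2,0), (2,2)}; {(0,0), (0,2), (2,1), (2,3)}; {(0,0), (1,0), (2,0), (3,0)}; … (7 in all).
So G has 7 subgroups of order 4.

7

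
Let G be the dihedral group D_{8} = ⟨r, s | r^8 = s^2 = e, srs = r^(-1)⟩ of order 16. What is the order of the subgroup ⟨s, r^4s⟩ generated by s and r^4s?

4

|⟨s⟩| = 2 and |⟨r^4s⟩| = 2, so |H| is a multiple of lcm(2, 2) = 2 and divides |G| = 16.
Closing under the operation: H = {e, r^4, s, r^4s}, so |H| = 4.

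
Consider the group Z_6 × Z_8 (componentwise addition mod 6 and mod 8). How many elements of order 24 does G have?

16

An element (a,b) has order lcm(ord(a), ord(b)); count pairs with lcm equal to 24.
Enumerating gives 16 such elements.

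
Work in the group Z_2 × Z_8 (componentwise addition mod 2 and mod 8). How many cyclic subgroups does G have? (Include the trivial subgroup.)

8

Each element a generates a cyclic subgroup ⟨a⟩; distinct elements may generate the same one (a cyclic group of order d has φ(d) generators).
Cyclic subgroups by order — order 1: 1; order 2: 3; order 4: 2; order 8: 2.
Total: 8.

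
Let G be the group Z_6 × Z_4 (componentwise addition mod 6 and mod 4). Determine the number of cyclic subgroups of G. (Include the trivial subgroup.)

Each element a generates a cyclic subgroup ⟨a⟩; distinct elements may generate the same one (a cyclic group of order d has φ(d) generators).
Cyclic subgroups by order — order 1: 1; order 2: 3; order 3: 1; order 4: 2; order 6: 3; order 12: 2.
Total: 12.

12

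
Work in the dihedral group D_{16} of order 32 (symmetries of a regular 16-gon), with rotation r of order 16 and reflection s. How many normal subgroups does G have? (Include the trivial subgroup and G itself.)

G has 36 subgroups. Checking conjugation-invariance by order — order 1: 1/1 normal; order 2: 1/17 normal; order 4: 1/9 normal; order 8: 1/5 normal; order 16: 3/3 normal; order 32: 1/1 normal.
Total normal subgroups: 8.

8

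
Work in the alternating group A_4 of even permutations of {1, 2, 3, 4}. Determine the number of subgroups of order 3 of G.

|G| = 12 and 3 | 12, so subgroups of order 3 are possible by Lagrange.
The subgroups of order 3 are: {e, (1 2 3), (1 3 2)}; {e, (1 2 4), (1 4 2)}; {e, (1 3 4), (1 4 3)}; {e, (2 3 4), (2 4 3)}.
So G has 4 subgroups of order 3.

4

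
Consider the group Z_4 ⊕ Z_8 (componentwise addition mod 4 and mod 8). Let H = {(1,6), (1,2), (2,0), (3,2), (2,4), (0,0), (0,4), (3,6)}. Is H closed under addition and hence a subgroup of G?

Yes

|H| = 8 divides |G| = 32, consistent with Lagrange.
H contains the identity, every element's inverse is in H, and H is closed under +: it is a subgroup.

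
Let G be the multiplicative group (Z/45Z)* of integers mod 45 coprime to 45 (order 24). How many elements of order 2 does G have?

The elements of order 2 are: 19, 26, 44.
That's 3.

3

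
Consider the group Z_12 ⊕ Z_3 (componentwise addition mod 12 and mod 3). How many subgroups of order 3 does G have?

4

|G| = 36 and 3 | 36, so subgroups of order 3 are possible by Lagrange.
The subgroups of order 3 are: {(0,0), (0,1), (0,2)}; {(0,0), (4,0), (8,0)}; {(0,0), (4,1), (8,2)}; {(0,0), (4,2), (8,1)}.
So G has 4 subgroups of order 3.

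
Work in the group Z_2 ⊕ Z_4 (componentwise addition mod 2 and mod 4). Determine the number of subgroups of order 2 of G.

|G| = 8 and 2 | 8, so subgroups of order 2 are possible by Lagrange.
The subgroups of order 2 are: {(0,0), (0,2)}; {(0,0), (1,0)}; {(0,0), (1,2)}.
So G has 3 subgroups of order 2.

3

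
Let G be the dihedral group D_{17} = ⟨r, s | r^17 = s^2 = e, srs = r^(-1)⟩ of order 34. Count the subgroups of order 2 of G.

17

|G| = 34 and 2 | 34, so subgroups of order 2 are possible by Lagrange.
The subgroups of order 2 are: {e, r^10s}; {e, r^11s}; {e, r^12s}; {e, r^13s}; … (17 in all).
So G has 17 subgroups of order 2.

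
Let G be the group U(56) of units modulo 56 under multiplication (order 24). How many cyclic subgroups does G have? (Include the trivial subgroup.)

16

Each element a generates a cyclic subgroup ⟨a⟩; distinct elements may generate the same one (a cyclic group of order d has φ(d) generators).
Cyclic subgroups by order — order 1: 1; order 2: 7; order 3: 1; order 6: 7.
Total: 16.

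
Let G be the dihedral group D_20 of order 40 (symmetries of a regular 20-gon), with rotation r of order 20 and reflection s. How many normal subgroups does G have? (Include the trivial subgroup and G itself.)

9

G has 48 subgroups. Checking conjugation-invariance by order — order 1: 1/1 normal; order 2: 1/21 normal; order 4: 1/11 normal; order 5: 1/1 normal; order 8: 0/5 normal; order 10: 1/5 normal; order 20: 3/3 normal; order 40: 1/1 normal.
Total normal subgroups: 9.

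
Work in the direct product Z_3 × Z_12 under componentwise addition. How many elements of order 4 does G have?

2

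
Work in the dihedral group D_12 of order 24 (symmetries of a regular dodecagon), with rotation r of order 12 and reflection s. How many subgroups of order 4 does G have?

|G| = 24 and 4 | 24, so subgroups of order 4 are possible by Lagrange.
The subgroups of order 4 are: {e, r^6, r^4s, r^10s}; {e, r^6, r^5s, r^11s}; {e, r^6, r^2s, r^8s}; {e, r^3, r^6, r^9}; … (7 in all).
So G has 7 subgroups of order 4.

7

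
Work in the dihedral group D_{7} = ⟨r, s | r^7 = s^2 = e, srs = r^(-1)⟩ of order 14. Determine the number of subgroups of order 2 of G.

7

|G| = 14 and 2 | 14, so subgroups of order 2 are possible by Lagrange.
The subgroups of order 2 are: {e, r^2s}; {e, r^3s}; {e, r^4s}; {e, r^5s}; … (7 in all).
So G has 7 subgroups of order 2.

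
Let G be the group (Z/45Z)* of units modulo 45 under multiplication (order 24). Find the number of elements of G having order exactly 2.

3

The elements of order 2 are: 19, 26, 44.
That's 3.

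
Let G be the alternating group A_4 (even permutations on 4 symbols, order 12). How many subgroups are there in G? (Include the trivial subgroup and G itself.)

10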